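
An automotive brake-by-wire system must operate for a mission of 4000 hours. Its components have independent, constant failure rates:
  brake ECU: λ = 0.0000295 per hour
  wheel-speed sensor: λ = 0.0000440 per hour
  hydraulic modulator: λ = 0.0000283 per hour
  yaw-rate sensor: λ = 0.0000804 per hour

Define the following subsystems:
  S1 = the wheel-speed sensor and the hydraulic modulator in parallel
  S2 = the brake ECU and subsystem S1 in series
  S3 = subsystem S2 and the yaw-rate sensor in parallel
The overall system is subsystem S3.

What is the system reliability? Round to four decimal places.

0.9652

R(brake ECU) = exp(−0.0000295 × 4000) = 0.888696
R(wheel-speed sensor) = exp(−0.0000440 × 4000) = 0.838618
R(hydraulic modulator) = exp(−0.0000283 × 4000) = 0.892972
R(yaw-rate sensor) = exp(−0.0000804 × 4000) = 0.724988
Parallel (wheel-speed sensor and hydraulic modulator): 1 − (1 − 0.838618)(1 − 0.892972) = 0.982728
Series (brake ECU and [0.982728]): 0.888696 × 0.982728 = 0.873346
Parallel ([0.873346] and yaw-rate sensor): 1 − (1 − 0.873346)(1 − 0.724988) = 0.9652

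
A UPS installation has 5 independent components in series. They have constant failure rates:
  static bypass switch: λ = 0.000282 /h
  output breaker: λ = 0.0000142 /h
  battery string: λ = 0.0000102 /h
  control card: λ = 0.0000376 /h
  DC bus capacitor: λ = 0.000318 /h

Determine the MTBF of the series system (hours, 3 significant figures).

Series of exponential components: λ_sys = Σ λ_i
λ_sys = 0.000282 + 0.0000142 + 0.0000102 + 0.0000376 + 0.000318 = 6.6200e-04 /h
MTBF = 1 / λ_sys = 1510 h

1510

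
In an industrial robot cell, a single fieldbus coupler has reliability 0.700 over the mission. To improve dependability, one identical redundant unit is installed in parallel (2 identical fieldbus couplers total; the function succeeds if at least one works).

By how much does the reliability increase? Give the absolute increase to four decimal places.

R_before = 0.700
R_after = 1 − (1 − 0.700)^2 = 0.9100
ΔR = 0.9100 − 0.700 = 0.2100

0.2100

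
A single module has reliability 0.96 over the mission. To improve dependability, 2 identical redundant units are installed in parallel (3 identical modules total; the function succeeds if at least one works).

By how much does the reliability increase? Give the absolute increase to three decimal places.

0.040

R_before = 0.96
R_after = 1 − (1 − 0.96)^3 = 1.000
ΔR = 1.000 − 0.96 = 0.040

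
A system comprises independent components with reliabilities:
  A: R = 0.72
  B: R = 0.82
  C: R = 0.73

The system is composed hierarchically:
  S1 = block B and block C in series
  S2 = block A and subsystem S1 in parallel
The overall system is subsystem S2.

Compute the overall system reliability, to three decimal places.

Series (B and C): 0.82000 × 0.73000 = 0.59860
Parallel (A and [0.59860]): 1 − (1 − 0.72000)(1 − 0.59860) = 0.888

0.888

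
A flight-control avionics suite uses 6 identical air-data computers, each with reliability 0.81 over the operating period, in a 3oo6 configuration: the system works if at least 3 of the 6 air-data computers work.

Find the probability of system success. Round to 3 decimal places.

0.986

R = Σ_{i=3}^{6} C(6,i) p^i (1−p)^{6−i} with p = 0.81
C(6,3)·0.81^3·0.19^3 = 0.07290
C(6,4)·0.81^4·0.19^2 = 0.23310
C(6,5)·0.81^5·0.19^1 = 0.39749
C(6,6)·0.81^6·0.19^0 = 0.28243
Sum = 0.986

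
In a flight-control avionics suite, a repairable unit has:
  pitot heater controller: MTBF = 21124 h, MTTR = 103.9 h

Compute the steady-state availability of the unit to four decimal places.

0.9951

A(pitot heater controller) = MTBF/(MTBF+MTTR) = 21124/(21124+103.9) = 0.9951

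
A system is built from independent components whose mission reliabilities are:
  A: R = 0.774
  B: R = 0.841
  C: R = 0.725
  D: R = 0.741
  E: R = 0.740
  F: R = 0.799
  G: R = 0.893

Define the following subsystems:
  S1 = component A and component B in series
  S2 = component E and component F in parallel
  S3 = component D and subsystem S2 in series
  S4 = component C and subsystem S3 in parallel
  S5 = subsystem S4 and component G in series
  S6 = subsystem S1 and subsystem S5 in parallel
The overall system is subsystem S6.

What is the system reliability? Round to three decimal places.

0.937

Series (A and B): 0.77400 × 0.84100 = 0.65093
Parallel (E and F): 1 − (1 − 0.74000)(1 − 0.79900) = 0.94774
Series (D and [0.94774]): 0.74100 × 0.94774 = 0.70228
Parallel (C and [0.70228]): 1 − (1 − 0.72500)(1 − 0.70228) = 0.91813
Series ([0.91813] and G): 0.91813 × 0.89300 = 0.81989
Parallel ([0.65093] and [0.81989]): 1 − (1 − 0.65093)(1 − 0.81989) = 0.937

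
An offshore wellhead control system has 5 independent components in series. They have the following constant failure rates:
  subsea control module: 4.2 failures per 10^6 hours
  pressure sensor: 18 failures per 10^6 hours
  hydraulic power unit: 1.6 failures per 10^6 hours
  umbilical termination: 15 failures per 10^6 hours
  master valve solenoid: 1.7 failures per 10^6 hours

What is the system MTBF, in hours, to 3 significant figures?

Series of exponential components: λ_sys = Σ λ_i
λ_sys = 0.0000042 + 0.000018 + 0.0000016 + 0.000015 + 0.0000017 = 4.0500e-05 /h
MTBF = 1 / λ_sys = 24700 h

24700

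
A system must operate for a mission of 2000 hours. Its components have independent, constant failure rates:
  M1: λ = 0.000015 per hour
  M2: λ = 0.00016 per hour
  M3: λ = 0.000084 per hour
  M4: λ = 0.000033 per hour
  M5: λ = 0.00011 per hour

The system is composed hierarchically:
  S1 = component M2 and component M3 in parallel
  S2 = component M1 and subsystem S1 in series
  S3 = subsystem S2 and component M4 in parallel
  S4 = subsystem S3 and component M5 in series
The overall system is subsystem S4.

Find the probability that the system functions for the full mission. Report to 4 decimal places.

R(M1) = exp(−0.000015 × 2000) = 0.970446
R(M2) = exp(−0.00016 × 2000) = 0.726149
R(M3) = exp(−0.000084 × 2000) = 0.845354
R(M4) = exp(−0.000033 × 2000) = 0.936131
R(M5) = exp(−0.00011 × 2000) = 0.802519
Parallel (M2 and M3): 1 − (1 − 0.726149)(1 − 0.845354) = 0.957650
Series (M1 and [0.957650]): 0.970446 × 0.957650 = 0.929348
Parallel ([0.929348] and M4): 1 − (1 − 0.929348)(1 − 0.936131) = 0.995488
Series ([0.995488] and M5): 0.995488 × 0.802519 = 0.7989

0.7989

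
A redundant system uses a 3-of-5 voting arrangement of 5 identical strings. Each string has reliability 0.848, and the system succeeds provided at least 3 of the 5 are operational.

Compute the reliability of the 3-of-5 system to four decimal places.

0.9724

R = Σ_{i=3}^{5} C(5,i) p^i (1−p)^{5−i} with p = 0.848
C(5,3)·0.848^3·0.152^2 = 0.140888
C(5,4)·0.848^4·0.152^1 = 0.393004
C(5,5)·0.848^5·0.152^0 = 0.438510
Sum = 0.9724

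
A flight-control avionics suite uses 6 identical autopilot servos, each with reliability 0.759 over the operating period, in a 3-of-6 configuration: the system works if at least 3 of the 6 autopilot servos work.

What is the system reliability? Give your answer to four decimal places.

0.9670

R = Σ_{i=3}^{6} C(6,i) p^i (1−p)^{6−i} with p = 0.759
C(6,3)·0.759^3·0.241^3 = 0.122407
C(6,4)·0.759^4·0.241^2 = 0.289130
C(6,5)·0.759^5·0.241^1 = 0.364231
C(6,6)·0.759^6·0.241^0 = 0.191184
Sum = 0.9670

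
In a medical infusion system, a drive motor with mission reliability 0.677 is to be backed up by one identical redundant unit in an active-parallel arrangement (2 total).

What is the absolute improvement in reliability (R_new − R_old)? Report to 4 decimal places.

0.2187

R_before = 0.677
R_after = 1 − (1 − 0.677)^2 = 0.8957
ΔR = 0.8957 − 0.677 = 0.2187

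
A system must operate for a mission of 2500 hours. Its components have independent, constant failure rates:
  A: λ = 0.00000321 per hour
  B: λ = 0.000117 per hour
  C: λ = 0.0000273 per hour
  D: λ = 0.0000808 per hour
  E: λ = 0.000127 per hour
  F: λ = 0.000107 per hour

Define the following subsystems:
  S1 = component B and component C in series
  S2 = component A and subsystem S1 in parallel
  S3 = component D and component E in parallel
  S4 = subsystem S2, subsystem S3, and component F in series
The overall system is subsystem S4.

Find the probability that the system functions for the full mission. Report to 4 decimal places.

R(A) = exp(−0.00000321 × 2500) = 0.992007
R(B) = exp(−0.000117 × 2500) = 0.746395
R(C) = exp(−0.0000273 × 2500) = 0.934027
R(D) = exp(−0.0000808 × 2500) = 0.817095
R(E) = exp(−0.000127 × 2500) = 0.727967
R(F) = exp(−0.000107 × 2500) = 0.765290
Series (B and C): 0.746395 × 0.934027 = 0.697153
Parallel (A and [0.697153]): 1 − (1 − 0.992007)(1 − 0.697153) = 0.997579
Parallel (D and E): 1 − (1 − 0.817095)(1 − 0.727967) = 0.950244
Series ([0.997579], [0.950244], and F): 0.997579 × 0.950244 × 0.765290 = 0.7255

0.7255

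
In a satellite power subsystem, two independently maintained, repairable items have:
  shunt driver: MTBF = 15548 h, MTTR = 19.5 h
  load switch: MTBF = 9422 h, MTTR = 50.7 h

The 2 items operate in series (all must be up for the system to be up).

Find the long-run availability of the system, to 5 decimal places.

A(shunt driver) = MTBF/(MTBF+MTTR) = 15548/(15548+19.5) = 0.998747
A(load switch) = MTBF/(MTBF+MTTR) = 9422/(9422+50.7) = 0.994648
Series availability: 0.998747 × 0.994648 = 0.99340

0.99340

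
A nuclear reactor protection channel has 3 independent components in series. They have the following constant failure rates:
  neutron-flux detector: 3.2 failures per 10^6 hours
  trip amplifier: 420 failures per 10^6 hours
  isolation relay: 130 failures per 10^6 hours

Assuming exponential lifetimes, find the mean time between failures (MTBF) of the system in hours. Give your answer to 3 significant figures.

Series of exponential components: λ_sys = Σ λ_i
λ_sys = 0.0000032 + 0.00042 + 0.00013 = 5.5320e-04 /h
MTBF = 1 / λ_sys = 1810 h

1810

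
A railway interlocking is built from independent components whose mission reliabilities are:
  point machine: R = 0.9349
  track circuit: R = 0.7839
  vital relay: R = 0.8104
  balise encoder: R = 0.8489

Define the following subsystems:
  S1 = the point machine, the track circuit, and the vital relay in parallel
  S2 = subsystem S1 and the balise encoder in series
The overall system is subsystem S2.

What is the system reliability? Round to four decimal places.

0.8466

Parallel (point machine, track circuit, and vital relay): 1 − (1 − 0.934900)(1 − 0.783900)(1 − 0.810400) = 0.997333
Series ([0.997333] and balise encoder): 0.997333 × 0.848900 = 0.8466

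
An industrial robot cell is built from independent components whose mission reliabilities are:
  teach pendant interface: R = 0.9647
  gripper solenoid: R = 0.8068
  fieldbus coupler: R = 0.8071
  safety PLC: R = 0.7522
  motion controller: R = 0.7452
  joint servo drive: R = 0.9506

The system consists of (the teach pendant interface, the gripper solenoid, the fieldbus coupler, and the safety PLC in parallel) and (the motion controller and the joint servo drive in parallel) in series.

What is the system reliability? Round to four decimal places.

Parallel (teach pendant interface, gripper solenoid, fieldbus coupler, and safety PLC): 1 − (1 − 0.964700)(1 − 0.806800)(1 − 0.807100)(1 − 0.752200) = 0.999674
Parallel (motion controller and joint servo drive): 1 − (1 − 0.745200)(1 − 0.950600) = 0.987413
Series ([0.999674] and [0.987413]): 0.999674 × 0.987413 = 0.9871

0.9871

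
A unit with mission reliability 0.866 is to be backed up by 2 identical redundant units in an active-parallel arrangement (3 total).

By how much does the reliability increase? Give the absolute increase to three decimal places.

0.132

R_before = 0.866
R_after = 1 − (1 − 0.866)^3 = 0.998
ΔR = 0.998 − 0.866 = 0.132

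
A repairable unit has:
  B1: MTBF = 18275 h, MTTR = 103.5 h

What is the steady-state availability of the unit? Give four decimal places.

A(B1) = MTBF/(MTBF+MTTR) = 18275/(18275+103.5) = 0.9944

0.9944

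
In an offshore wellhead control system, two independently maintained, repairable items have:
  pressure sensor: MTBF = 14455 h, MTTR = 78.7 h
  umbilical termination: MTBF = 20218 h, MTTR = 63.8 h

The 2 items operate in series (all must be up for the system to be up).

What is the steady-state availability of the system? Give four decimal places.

A(pressure sensor) = MTBF/(MTBF+MTTR) = 14455/(14455+78.7) = 0.994585
A(umbilical termination) = MTBF/(MTBF+MTTR) = 20218/(20218+63.8) = 0.996854
Series availability: 0.994585 × 0.996854 = 0.9915

0.9915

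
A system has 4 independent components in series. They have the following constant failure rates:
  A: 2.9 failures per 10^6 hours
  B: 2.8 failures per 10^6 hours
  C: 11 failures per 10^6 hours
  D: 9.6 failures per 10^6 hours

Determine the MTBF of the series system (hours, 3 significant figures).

Series of exponential components: λ_sys = Σ λ_i
λ_sys = 0.0000029 + 0.0000028 + 0.000011 + 0.0000096 = 2.6300e-05 /h
MTBF = 1 / λ_sys = 38000 h

38000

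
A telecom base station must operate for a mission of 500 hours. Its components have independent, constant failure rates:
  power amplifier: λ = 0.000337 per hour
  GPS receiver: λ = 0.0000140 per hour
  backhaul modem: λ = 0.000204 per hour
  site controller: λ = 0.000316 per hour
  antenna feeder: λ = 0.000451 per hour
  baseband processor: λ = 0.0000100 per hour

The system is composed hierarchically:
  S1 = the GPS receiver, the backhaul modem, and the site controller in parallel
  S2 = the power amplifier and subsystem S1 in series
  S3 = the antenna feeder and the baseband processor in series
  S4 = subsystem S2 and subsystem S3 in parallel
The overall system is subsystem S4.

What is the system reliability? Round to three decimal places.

R(power amplifier) = exp(−0.000337 × 500) = 0.84493
R(GPS receiver) = exp(−0.0000140 × 500) = 0.99302
R(backhaul modem) = exp(−0.000204 × 500) = 0.90303
R(site controller) = exp(−0.000316 × 500) = 0.85385
R(antenna feeder) = exp(−0.000451 × 500) = 0.79812
R(baseband processor) = exp(−0.0000100 × 500) = 0.99501
Parallel (GPS receiver, backhaul modem, and site controller): 1 − (1 − 0.99302)(1 − 0.90303)(1 − 0.85385) = 0.99990
Series (power amplifier and [0.99990]): 0.84493 × 0.99990 = 0.84485
Series (antenna feeder and baseband processor): 0.79812 × 0.99501 = 0.79414
Parallel ([0.84485] and [0.79414]): 1 − (1 − 0.84485)(1 − 0.79414) = 0.968

0.968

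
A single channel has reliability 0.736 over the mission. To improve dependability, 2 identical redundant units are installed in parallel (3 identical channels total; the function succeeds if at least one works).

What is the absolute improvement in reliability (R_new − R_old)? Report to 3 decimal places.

0.246

R_before = 0.736
R_after = 1 − (1 − 0.736)^3 = 0.982
ΔR = 0.982 − 0.736 = 0.246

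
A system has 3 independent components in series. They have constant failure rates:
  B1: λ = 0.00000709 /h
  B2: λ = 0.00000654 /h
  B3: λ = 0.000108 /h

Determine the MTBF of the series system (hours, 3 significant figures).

Series of exponential components: λ_sys = Σ λ_i
λ_sys = 0.00000709 + 0.00000654 + 0.000108 = 1.2163e-04 /h
MTBF = 1 / λ_sys = 8220 h

8220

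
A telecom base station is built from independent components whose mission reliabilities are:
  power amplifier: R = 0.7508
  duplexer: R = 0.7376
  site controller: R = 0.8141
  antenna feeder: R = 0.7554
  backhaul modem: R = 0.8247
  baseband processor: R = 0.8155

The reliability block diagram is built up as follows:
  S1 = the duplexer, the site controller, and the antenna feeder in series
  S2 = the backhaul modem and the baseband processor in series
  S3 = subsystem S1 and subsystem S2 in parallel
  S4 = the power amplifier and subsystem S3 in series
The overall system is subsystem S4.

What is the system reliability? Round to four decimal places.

0.6165

Series (duplexer, site controller, and antenna feeder): 0.737600 × 0.814100 × 0.755400 = 0.453603
Series (backhaul modem and baseband processor): 0.824700 × 0.815500 = 0.672543
Parallel ([0.453603] and [0.672543]): 1 − (1 − 0.453603)(1 − 0.672543) = 0.821078
Series (power amplifier and [0.821078]): 0.750800 × 0.821078 = 0.6165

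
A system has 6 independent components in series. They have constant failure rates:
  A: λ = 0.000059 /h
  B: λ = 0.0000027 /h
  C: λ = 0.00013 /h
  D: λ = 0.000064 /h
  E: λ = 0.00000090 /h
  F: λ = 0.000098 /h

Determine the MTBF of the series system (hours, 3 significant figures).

2820

Series of exponential components: λ_sys = Σ λ_i
λ_sys = 0.000059 + 0.0000027 + 0.00013 + 0.000064 + 0.00000090 + 0.000098 = 3.5460e-04 /h
MTBF = 1 / λ_sys = 2820 h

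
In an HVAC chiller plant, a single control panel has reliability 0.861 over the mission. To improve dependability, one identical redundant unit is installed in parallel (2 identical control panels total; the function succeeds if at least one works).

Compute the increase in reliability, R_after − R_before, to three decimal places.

0.120

R_before = 0.861
R_after = 1 − (1 − 0.861)^2 = 0.981
ΔR = 0.981 − 0.861 = 0.120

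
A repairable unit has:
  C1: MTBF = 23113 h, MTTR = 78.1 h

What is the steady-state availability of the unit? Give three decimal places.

0.997

A(C1) = MTBF/(MTBF+MTTR) = 23113/(23113+78.1) = 0.997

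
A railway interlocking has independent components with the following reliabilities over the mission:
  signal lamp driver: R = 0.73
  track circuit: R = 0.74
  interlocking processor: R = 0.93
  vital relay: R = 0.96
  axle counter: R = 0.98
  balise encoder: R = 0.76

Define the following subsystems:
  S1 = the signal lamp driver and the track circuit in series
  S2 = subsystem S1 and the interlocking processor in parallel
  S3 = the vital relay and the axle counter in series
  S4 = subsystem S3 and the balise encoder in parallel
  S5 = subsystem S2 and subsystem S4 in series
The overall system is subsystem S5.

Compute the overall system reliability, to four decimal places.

Series (signal lamp driver and track circuit): 0.730000 × 0.740000 = 0.540200
Parallel ([0.540200] and interlocking processor): 1 − (1 − 0.540200)(1 − 0.930000) = 0.967814
Series (vital relay and axle counter): 0.960000 × 0.980000 = 0.940800
Parallel ([0.940800] and balise encoder): 1 − (1 − 0.940800)(1 − 0.760000) = 0.985792
Series ([0.967814] and [0.985792]): 0.967814 × 0.985792 = 0.9541

0.9541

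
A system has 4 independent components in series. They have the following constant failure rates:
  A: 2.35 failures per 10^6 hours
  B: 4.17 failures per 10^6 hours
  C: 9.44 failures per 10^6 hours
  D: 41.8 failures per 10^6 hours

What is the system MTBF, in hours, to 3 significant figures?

Series of exponential components: λ_sys = Σ λ_i
λ_sys = 0.00000235 + 0.00000417 + 0.00000944 + 0.0000418 = 5.7760e-05 /h
MTBF = 1 / λ_sys = 17300 h

17300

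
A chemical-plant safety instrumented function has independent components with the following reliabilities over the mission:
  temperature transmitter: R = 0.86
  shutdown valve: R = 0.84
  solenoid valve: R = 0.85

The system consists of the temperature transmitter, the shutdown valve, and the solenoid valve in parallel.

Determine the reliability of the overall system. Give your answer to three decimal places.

Parallel (temperature transmitter, shutdown valve, and solenoid valve): 1 − (1 − 0.86000)(1 − 0.84000)(1 − 0.85000) = 0.997

0.997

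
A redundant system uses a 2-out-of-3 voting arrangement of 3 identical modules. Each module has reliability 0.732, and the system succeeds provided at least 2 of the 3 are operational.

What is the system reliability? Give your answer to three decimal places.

R = Σ_{i=2}^{3} C(3,i) p^i (1−p)^{3−i} with p = 0.732
C(3,2)·0.732^2·0.268^1 = 0.43080
C(3,3)·0.732^3·0.268^0 = 0.39222
Sum = 0.823

0.823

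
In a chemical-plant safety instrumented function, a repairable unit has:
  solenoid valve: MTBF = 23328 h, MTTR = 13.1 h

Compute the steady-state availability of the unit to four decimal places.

0.9994

A(solenoid valve) = MTBF/(MTBF+MTTR) = 23328/(23328+13.1) = 0.9994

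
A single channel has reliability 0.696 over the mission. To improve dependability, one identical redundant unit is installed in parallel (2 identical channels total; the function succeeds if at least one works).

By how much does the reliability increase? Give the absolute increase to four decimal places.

R_before = 0.696
R_after = 1 − (1 − 0.696)^2 = 0.9076
ΔR = 0.9076 − 0.696 = 0.2116

0.2116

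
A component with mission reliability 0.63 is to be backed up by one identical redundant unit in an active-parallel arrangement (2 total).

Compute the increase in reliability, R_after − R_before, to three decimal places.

R_before = 0.63
R_after = 1 − (1 − 0.63)^2 = 0.863
ΔR = 0.863 − 0.63 = 0.233

0.233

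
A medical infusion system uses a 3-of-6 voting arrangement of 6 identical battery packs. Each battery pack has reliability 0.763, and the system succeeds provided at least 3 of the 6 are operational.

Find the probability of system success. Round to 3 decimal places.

R = Σ_{i=3}^{6} C(6,i) p^i (1−p)^{6−i} with p = 0.763
C(6,3)·0.763^3·0.237^3 = 0.11826
C(6,4)·0.763^4·0.237^2 = 0.28555
C(6,5)·0.763^5·0.237^1 = 0.36772
C(6,6)·0.763^6·0.237^0 = 0.19731
Sum = 0.969

0.969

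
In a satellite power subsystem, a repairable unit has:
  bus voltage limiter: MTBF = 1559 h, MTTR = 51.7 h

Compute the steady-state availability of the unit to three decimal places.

A(bus voltage limiter) = MTBF/(MTBF+MTTR) = 1559/(1559+51.7) = 0.968

0.968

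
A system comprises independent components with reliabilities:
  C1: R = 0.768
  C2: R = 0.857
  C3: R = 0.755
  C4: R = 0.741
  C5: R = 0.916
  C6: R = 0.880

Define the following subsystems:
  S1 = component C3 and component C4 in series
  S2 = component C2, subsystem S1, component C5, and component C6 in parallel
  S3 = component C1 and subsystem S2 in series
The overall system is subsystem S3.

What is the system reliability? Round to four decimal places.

Series (C3 and C4): 0.755000 × 0.741000 = 0.559455
Parallel (C2, [0.559455], C5, and C6): 1 − (1 − 0.857000)(1 − 0.559455)(1 − 0.916000)(1 − 0.880000) = 0.999365
Series (C1 and [0.999365]): 0.768000 × 0.999365 = 0.7675

0.7675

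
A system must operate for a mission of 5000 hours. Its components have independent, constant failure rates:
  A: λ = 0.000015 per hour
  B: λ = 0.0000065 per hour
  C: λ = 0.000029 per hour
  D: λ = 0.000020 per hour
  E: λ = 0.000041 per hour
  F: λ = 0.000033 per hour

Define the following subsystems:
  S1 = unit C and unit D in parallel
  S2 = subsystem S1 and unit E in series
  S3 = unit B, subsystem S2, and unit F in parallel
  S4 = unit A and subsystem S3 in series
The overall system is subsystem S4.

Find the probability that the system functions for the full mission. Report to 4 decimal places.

R(A) = exp(−0.000015 × 5000) = 0.927743
R(B) = exp(−0.0000065 × 5000) = 0.968022
R(C) = exp(−0.000029 × 5000) = 0.865022
R(D) = exp(−0.000020 × 5000) = 0.904837
R(E) = exp(−0.000041 × 5000) = 0.814647
R(F) = exp(−0.000033 × 5000) = 0.847894
Parallel (C and D): 1 − (1 − 0.865022)(1 − 0.904837) = 0.987155
Series ([0.987155] and E): 0.987155 × 0.814647 = 0.804183
Parallel (B, [0.804183], and F): 1 − (1 − 0.968022)(1 − 0.804183)(1 − 0.847894) = 0.999048
Series (A and [0.999048]): 0.927743 × 0.999048 = 0.9269

0.9269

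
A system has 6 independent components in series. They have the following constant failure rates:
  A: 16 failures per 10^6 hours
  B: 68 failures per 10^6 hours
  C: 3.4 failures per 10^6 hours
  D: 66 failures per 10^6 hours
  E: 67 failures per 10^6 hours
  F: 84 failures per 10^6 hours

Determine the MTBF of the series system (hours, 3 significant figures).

Series of exponential components: λ_sys = Σ λ_i
λ_sys = 0.000016 + 0.000068 + 0.0000034 + 0.000066 + 0.000067 + 0.000084 = 3.0440e-04 /h
MTBF = 1 / λ_sys = 3290 h

3290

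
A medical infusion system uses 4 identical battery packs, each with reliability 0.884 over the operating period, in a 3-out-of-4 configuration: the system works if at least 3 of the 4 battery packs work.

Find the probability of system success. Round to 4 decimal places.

0.9312

R = Σ_{i=3}^{4} C(4,i) p^i (1−p)^{4−i} with p = 0.884
C(4,3)·0.884^3·0.116^1 = 0.320534
C(4,4)·0.884^4·0.116^0 = 0.610673
Sum = 0.9312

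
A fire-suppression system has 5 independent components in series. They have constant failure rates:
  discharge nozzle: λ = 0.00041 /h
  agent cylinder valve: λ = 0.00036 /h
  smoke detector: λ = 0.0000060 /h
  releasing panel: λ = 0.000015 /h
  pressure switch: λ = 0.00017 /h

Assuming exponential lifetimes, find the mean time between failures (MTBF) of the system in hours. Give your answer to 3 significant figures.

Series of exponential components: λ_sys = Σ λ_i
λ_sys = 0.00041 + 0.00036 + 0.0000060 + 0.000015 + 0.00017 = 9.6100e-04 /h
MTBF = 1 / λ_sys = 1040 h

1040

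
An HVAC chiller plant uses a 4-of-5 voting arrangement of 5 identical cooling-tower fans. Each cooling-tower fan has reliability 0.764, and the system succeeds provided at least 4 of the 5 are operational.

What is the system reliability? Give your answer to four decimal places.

R = Σ_{i=4}^{5} C(5,i) p^i (1−p)^{5−i} with p = 0.764
C(5,4)·0.764^4·0.236^1 = 0.402027
C(5,5)·0.764^5·0.236^0 = 0.260296
Sum = 0.6623

0.6623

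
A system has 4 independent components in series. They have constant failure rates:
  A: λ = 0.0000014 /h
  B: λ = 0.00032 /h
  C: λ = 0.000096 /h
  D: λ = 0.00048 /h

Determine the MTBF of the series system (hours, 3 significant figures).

1110

Series of exponential components: λ_sys = Σ λ_i
λ_sys = 0.0000014 + 0.00032 + 0.000096 + 0.00048 = 8.9740e-04 /h
MTBF = 1 / λ_sys = 1110 h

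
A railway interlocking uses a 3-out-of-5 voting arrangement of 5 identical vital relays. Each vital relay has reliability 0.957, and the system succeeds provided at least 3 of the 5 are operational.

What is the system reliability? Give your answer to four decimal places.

0.9993

R = Σ_{i=3}^{5} C(5,i) p^i (1−p)^{5−i} with p = 0.957
C(5,3)·0.957^3·0.043^2 = 0.016206
C(5,4)·0.957^4·0.043^1 = 0.180338
C(5,5)·0.957^5·0.043^0 = 0.802712
Sum = 0.9993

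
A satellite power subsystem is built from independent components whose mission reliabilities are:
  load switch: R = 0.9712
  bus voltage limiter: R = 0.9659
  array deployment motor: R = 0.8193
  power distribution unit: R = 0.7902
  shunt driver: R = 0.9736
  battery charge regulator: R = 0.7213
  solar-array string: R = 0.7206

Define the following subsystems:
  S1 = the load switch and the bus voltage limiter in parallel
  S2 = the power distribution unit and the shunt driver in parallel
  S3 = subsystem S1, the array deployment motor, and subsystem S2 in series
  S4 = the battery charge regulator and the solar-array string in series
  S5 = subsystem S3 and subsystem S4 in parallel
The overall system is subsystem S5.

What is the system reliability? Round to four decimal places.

0.9107

Parallel (load switch and bus voltage limiter): 1 − (1 − 0.971200)(1 − 0.965900) = 0.999018
Parallel (power distribution unit and shunt driver): 1 − (1 − 0.790200)(1 − 0.973600) = 0.994461
Series ([0.999018], array deployment motor, and [0.994461]): 0.999018 × 0.819300 × 0.994461 = 0.813962
Series (battery charge regulator and solar-array string): 0.721300 × 0.720600 = 0.519769
Parallel ([0.813962] and [0.519769]): 1 − (1 − 0.813962)(1 − 0.519769) = 0.9107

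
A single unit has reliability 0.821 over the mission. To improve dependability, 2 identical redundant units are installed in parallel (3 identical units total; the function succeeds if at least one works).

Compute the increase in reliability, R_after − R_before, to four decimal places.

R_before = 0.821
R_after = 1 − (1 − 0.821)^3 = 0.9943
ΔR = 0.9943 − 0.821 = 0.1733

0.1733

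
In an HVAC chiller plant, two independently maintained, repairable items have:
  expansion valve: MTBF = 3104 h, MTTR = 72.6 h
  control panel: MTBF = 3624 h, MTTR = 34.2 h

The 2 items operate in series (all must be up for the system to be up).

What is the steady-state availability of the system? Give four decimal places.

A(expansion valve) = MTBF/(MTBF+MTTR) = 3104/(3104+72.6) = 0.977145
A(control panel) = MTBF/(MTBF+MTTR) = 3624/(3624+34.2) = 0.990651
Series availability: 0.977145 × 0.990651 = 0.9680

0.9680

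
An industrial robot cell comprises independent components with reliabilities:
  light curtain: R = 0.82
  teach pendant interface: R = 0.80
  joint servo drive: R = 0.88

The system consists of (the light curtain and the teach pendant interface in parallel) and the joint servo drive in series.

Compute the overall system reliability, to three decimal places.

Parallel (light curtain and teach pendant interface): 1 − (1 − 0.82000)(1 − 0.80000) = 0.96400
Series ([0.96400] and joint servo drive): 0.96400 × 0.88000 = 0.848

0.848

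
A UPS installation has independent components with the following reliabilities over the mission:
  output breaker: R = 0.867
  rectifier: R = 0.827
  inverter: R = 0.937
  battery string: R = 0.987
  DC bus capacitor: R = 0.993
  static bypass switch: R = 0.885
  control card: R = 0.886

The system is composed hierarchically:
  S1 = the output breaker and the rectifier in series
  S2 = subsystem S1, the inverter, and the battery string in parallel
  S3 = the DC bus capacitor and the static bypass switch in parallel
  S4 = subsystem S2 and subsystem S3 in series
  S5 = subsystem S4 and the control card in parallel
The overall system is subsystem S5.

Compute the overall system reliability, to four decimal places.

Series (output breaker and rectifier): 0.867000 × 0.827000 = 0.717009
Parallel ([0.717009], inverter, and battery string): 1 − (1 − 0.717009)(1 − 0.937000)(1 − 0.987000) = 0.999768
Parallel (DC bus capacitor and static bypass switch): 1 − (1 − 0.993000)(1 − 0.885000) = 0.999195
Series ([0.999768] and [0.999195]): 0.999768 × 0.999195 = 0.998963
Parallel ([0.998963] and control card): 1 − (1 − 0.998963)(1 − 0.886000) = 0.9999

0.9999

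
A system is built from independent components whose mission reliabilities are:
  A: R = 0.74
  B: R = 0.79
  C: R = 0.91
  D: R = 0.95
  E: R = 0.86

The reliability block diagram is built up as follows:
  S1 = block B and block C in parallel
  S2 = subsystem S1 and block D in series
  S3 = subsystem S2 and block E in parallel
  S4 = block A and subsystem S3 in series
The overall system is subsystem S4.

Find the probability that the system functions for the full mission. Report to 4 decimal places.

Parallel (B and C): 1 − (1 − 0.790000)(1 − 0.910000) = 0.981100
Series ([0.981100] and D): 0.981100 × 0.950000 = 0.932045
Parallel ([0.932045] and E): 1 − (1 − 0.932045)(1 − 0.860000) = 0.990486
Series (A and [0.990486]): 0.740000 × 0.990486 = 0.7330

0.7330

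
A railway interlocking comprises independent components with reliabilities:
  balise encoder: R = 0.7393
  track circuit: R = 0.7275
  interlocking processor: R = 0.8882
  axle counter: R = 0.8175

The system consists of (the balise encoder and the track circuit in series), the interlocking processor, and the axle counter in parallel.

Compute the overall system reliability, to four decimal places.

0.9906

Series (balise encoder and track circuit): 0.739300 × 0.727500 = 0.537841
Parallel ([0.537841], interlocking processor, and axle counter): 1 − (1 − 0.537841)(1 − 0.888200)(1 − 0.817500) = 0.9906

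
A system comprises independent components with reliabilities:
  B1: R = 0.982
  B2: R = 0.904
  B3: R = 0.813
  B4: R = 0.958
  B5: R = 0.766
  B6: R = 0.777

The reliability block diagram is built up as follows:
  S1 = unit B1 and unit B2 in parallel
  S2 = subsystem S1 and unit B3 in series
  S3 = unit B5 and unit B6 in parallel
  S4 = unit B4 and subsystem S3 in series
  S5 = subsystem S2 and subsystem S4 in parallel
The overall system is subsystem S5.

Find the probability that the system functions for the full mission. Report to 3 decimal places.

Parallel (B1 and B2): 1 − (1 − 0.98200)(1 − 0.90400) = 0.99827
Series ([0.99827] and B3): 0.99827 × 0.81300 = 0.81159
Parallel (B5 and B6): 1 − (1 − 0.76600)(1 − 0.77700) = 0.94782
Series (B4 and [0.94782]): 0.95800 × 0.94782 = 0.90801
Parallel ([0.81159] and [0.90801]): 1 − (1 − 0.81159)(1 − 0.90801) = 0.983

0.983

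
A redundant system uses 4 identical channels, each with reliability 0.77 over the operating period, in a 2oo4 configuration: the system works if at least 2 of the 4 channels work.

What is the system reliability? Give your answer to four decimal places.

R = Σ_{i=2}^{4} C(4,i) p^i (1−p)^{4−i} with p = 0.77
C(4,2)·0.77^2·0.23^2 = 0.188186
C(4,3)·0.77^3·0.23^1 = 0.420010
C(4,4)·0.77^4·0.23^0 = 0.351530
Sum = 0.9597

0.9597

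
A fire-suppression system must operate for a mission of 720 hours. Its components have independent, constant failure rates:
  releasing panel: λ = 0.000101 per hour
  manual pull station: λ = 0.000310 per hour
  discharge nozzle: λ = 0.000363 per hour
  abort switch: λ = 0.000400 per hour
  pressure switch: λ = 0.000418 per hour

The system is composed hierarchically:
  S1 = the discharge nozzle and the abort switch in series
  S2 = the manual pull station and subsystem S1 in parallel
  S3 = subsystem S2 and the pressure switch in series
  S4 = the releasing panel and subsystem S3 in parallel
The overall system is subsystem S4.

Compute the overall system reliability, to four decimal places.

0.9774

R(releasing panel) = exp(−0.000101 × 720) = 0.929861
R(manual pull station) = exp(−0.000310 × 720) = 0.799955
R(discharge nozzle) = exp(−0.000363 × 720) = 0.770004
R(abort switch) = exp(−0.000400 × 720) = 0.749762
R(pressure switch) = exp(−0.000418 × 720) = 0.740107
Series (discharge nozzle and abort switch): 0.770004 × 0.749762 = 0.577320
Parallel (manual pull station and [0.577320]): 1 − (1 − 0.799955)(1 − 0.577320) = 0.915445
Series ([0.915445] and pressure switch): 0.915445 × 0.740107 = 0.677527
Parallel (releasing panel and [0.677527]): 1 − (1 − 0.929861)(1 − 0.677527) = 0.9774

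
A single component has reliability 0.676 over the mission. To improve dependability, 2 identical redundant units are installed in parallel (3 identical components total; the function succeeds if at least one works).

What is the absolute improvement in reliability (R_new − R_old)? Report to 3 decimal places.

0.290

R_before = 0.676
R_after = 1 − (1 − 0.676)^3 = 0.966
ΔR = 0.966 − 0.676 = 0.290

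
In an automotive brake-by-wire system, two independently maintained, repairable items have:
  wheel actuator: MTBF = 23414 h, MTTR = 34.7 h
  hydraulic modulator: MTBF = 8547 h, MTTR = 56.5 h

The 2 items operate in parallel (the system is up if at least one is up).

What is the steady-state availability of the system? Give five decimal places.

0.99999

A(wheel actuator) = MTBF/(MTBF+MTTR) = 23414/(23414+34.7) = 0.998520
A(hydraulic modulator) = MTBF/(MTBF+MTTR) = 8547/(8547+56.5) = 0.993433
Parallel availability: 1 − (1 − 0.998520)(1 − 0.993433) = 0.99999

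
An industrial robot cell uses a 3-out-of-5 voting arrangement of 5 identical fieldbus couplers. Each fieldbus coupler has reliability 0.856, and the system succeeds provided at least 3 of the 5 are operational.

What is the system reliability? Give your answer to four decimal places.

R = Σ_{i=3}^{5} C(5,i) p^i (1−p)^{5−i} with p = 0.856
C(5,3)·0.856^3·0.144^2 = 0.130061
C(5,4)·0.856^4·0.144^1 = 0.386569
C(5,5)·0.856^5·0.144^0 = 0.459588
Sum = 0.9762

0.9762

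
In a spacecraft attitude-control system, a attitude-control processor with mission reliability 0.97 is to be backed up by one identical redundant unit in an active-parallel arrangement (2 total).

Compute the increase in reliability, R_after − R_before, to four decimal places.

0.0291

R_before = 0.97
R_after = 1 − (1 − 0.97)^2 = 0.9991
ΔR = 0.9991 − 0.97 = 0.0291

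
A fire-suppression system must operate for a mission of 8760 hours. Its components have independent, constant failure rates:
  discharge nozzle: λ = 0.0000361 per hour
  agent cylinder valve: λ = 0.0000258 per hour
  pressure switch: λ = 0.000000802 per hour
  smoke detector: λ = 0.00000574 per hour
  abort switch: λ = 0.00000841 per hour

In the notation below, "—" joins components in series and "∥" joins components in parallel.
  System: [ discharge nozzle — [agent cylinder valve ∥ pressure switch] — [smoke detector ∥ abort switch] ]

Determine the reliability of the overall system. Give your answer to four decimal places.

0.7253

R(discharge nozzle) = exp(−0.0000361 × 8760) = 0.728887
R(agent cylinder valve) = exp(−0.0000258 × 8760) = 0.797712
R(pressure switch) = exp(−0.000000802 × 8760) = 0.992999
R(smoke detector) = exp(−0.00000574 × 8760) = 0.950961
R(abort switch) = exp(−0.00000841 × 8760) = 0.928977
Parallel (agent cylinder valve and pressure switch): 1 − (1 − 0.797712)(1 − 0.992999) = 0.998584
Parallel (smoke detector and abort switch): 1 − (1 − 0.950961)(1 − 0.928977) = 0.996517
Series (discharge nozzle, [0.998584], and [0.996517]): 0.728887 × 0.998584 × 0.996517 = 0.7253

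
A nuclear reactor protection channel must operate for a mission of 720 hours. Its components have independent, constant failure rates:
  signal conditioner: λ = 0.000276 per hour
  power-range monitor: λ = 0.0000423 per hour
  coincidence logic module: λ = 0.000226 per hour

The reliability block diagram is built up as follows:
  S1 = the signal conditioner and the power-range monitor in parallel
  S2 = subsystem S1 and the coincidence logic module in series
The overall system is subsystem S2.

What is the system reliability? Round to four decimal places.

R(signal conditioner) = exp(−0.000276 × 720) = 0.819779
R(power-range monitor) = exp(−0.0000423 × 720) = 0.970003
R(coincidence logic module) = exp(−0.000226 × 720) = 0.849829
Parallel (signal conditioner and power-range monitor): 1 − (1 − 0.819779)(1 − 0.970003) = 0.994594
Series ([0.994594] and coincidence logic module): 0.994594 × 0.849829 = 0.8452

0.8452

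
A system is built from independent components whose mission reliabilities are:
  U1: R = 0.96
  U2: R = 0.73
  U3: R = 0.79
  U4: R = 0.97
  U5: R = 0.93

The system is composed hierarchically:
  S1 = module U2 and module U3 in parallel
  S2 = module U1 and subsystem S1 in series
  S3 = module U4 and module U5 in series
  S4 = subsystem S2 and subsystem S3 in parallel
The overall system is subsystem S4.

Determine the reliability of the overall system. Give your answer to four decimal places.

0.9908

Parallel (U2 and U3): 1 − (1 − 0.730000)(1 − 0.790000) = 0.943300
Series (U1 and [0.943300]): 0.960000 × 0.943300 = 0.905568
Series (U4 and U5): 0.970000 × 0.930000 = 0.902100
Parallel ([0.905568] and [0.902100]): 1 − (1 − 0.905568)(1 − 0.902100) = 0.9908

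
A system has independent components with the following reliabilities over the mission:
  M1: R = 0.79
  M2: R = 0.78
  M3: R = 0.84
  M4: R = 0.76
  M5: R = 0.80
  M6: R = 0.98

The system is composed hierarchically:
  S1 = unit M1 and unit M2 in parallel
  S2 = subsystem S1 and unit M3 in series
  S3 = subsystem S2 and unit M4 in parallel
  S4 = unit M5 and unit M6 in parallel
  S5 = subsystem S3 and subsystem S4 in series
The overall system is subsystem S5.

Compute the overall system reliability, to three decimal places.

Parallel (M1 and M2): 1 − (1 − 0.79000)(1 − 0.78000) = 0.95380
Series ([0.95380] and M3): 0.95380 × 0.84000 = 0.80119
Parallel ([0.80119] and M4): 1 − (1 − 0.80119)(1 − 0.76000) = 0.95229
Parallel (M5 and M6): 1 − (1 − 0.80000)(1 − 0.98000) = 0.99600
Series ([0.95229] and [0.99600]): 0.95229 × 0.99600 = 0.948

0.948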